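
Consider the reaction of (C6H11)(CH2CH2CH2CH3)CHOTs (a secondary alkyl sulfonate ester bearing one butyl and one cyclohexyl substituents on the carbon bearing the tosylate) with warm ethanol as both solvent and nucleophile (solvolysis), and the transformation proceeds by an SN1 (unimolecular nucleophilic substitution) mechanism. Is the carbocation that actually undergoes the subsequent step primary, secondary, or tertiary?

Step 1: Unassisted departure of TsO⁻ (taking the C–O bonding pair) generates a secondary carbocation.
Step 2: Carbocation rearrangement: a 1,2-hydride shift from the adjacent cyclohexyl carbon converts the initially-formed secondary cation into the more stable tertiary cation.
The cation rearranges from secondary to tertiary via a 1,2-hydride shift from the adjacent cyclohexyl carbon; the tertiary cation is what reacts next.

tertiary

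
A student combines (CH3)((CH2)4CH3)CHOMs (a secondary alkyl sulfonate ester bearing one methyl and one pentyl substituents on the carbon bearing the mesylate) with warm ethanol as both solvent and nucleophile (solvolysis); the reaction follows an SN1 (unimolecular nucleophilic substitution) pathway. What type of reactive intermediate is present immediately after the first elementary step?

secondary carbocation

Step 1: The C–O bond breaks with both electrons going to the mesylate; MsO⁻ leaves and a secondary carbocation remains.
After step 1 the species present is a secondary carbocation.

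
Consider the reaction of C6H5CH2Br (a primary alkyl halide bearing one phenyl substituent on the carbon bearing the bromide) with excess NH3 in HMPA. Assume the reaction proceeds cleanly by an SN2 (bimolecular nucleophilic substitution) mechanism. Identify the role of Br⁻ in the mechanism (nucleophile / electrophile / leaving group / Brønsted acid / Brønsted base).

Step 1: A lone pair on the N of NH3 attacks the α-carbon from the back side while the C–Br bond breaks; both bonding electrons leave with Br⁻. The product of this concerted step is an alkylammonium ion.
Br⁻ departs with both electrons of the breaking σ-bond — that is the definition of a leaving group.

leaving group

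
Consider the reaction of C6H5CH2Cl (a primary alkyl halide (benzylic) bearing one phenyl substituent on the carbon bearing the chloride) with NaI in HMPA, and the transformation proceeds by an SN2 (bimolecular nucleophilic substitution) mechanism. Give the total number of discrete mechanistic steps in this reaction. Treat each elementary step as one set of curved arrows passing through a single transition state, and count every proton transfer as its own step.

1

Step 1: The iodide nucleophile donates a lone pair from I to the α-carbon in a backside attack; simultaneously the C–Cl σ-bond breaks and both of its electrons leave with Cl⁻. One concerted step with inversion of configuration.
Total: 1 elementary step.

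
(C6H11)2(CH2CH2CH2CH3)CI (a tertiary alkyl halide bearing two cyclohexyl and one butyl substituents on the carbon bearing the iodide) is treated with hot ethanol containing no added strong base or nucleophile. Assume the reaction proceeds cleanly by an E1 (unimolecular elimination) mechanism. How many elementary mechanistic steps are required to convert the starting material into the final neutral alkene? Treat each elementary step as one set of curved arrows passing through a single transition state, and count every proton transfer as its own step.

Step 1: Unassisted departure of I⁻ (taking the C–I bonding pair) generates a tertiary carbocation.
(No 1,2-shift: no single shift to an adjacent carbon would give a more stable cation.)
Step 2: An ethanol molecule (solvent) deprotonates a β-carbon; as the C–H bond breaks, those electrons form the new alkene π bond.
Total: 2 elementary steps.

2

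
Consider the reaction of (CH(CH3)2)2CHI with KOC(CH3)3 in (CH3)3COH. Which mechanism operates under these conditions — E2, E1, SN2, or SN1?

Conditions: a strong/bulky base with a secondary substrate bearing a β-hydrogen.
These conditions are the textbook signature of the E2 pathway.
A strong (often hindered) base removes a β-H in concert with loss of the leaving group — bimolecular elimination.

E2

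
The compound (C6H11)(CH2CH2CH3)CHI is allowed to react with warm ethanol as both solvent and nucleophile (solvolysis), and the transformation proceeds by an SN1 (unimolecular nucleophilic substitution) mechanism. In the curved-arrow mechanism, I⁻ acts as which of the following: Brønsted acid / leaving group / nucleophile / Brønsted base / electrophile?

leaving group

Step 1: Unassisted departure of I⁻ (taking the C–I bonding pair) generates a secondary carbocation.
I⁻ departs with both electrons of the breaking σ-bond — that is the definition of a leaving group.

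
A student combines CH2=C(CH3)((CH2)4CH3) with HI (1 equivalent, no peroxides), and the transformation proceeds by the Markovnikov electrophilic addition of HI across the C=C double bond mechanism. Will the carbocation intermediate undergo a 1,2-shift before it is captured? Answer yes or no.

no

The first-formed carbocation is tertiary.
No single 1,2-shift to an adjacent carbon would produce a more-substituted cation than the one already present, so no rearrangement occurs.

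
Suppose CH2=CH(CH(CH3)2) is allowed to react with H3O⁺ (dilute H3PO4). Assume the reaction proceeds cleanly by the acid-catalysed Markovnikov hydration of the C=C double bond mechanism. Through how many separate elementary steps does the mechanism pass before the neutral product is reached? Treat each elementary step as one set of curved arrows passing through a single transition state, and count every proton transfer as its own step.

Step 1: The π electrons of the C=C bond attack a proton of H3O⁺; Markovnikov addition places the new C–H on the less-substituted alkene carbon, so the positive charge ends up on the more-substituted carbon — a secondary carbocation. H2O is released.
Step 2: A 1,2-hydride shift from the adjacent isopropyl carbon moves the positive charge from the secondary centre to an adjacent carbon, generating a more stable tertiary carbocation.
Step 3: Water acts as the nucleophile: an oxygen lone pair bonds to the cationic carbon, giving an oxonium-ion intermediate.
Step 4: Proton transfer from the O–H of the oxonium ion to H2O completes the catalytic cycle and yields the alcohol.
Total: 4 elementary steps.

4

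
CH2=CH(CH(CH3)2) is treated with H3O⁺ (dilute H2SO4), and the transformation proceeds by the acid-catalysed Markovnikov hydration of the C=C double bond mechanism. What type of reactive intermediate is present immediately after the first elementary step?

Step 1: Electrophilic addition begins with the π(C=C) electrons forming a bond to the proton of H3O⁺. Following Markovnikov's rule, the resulting cation is secondary. H2O is released.
After step 1 the species present is a secondary carbocation.

secondary carbocation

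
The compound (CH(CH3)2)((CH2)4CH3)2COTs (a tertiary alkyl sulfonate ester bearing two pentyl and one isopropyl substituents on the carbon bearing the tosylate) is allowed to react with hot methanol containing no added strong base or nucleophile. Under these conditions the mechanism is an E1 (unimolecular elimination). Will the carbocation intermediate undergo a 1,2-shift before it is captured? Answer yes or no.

no

The first-formed carbocation is tertiary.
No single 1,2-shift to an adjacent carbon would produce a more-substituted cation than the one already present, so no rearrangement occurs.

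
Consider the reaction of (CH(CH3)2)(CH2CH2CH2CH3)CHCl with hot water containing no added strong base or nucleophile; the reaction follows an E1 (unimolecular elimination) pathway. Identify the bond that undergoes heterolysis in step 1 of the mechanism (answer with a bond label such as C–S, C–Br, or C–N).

Step 1: Rate-determining heterolysis of the C–Cl bond gives Cl⁻ and a secondary carbocation.
The bond broken in this step is the C–Cl bond.

C–Cl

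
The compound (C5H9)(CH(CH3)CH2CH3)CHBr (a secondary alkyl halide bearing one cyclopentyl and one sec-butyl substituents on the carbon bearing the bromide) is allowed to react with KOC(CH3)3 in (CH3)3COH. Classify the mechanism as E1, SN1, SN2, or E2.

E2

Conditions: a strong/bulky base with a secondary substrate bearing a β-hydrogen.
These conditions are the textbook signature of the E2 pathway.
A strong (often hindered) base removes a β-H in concert with loss of the leaving group — bimolecular elimination.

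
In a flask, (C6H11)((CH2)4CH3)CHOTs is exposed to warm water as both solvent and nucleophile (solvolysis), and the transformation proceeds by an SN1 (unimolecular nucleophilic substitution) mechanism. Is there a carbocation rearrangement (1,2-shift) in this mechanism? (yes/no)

The first-formed carbocation is secondary.
The adjacent cyclohexyl carbon already bears 2 other carbon substituents and has a hydrogen to migrate; after a 1,2-hydride shift from that carbon the positive charge sits on a tertiary centre.
Tertiary is more stable than secondary, so the shift occurs.

yes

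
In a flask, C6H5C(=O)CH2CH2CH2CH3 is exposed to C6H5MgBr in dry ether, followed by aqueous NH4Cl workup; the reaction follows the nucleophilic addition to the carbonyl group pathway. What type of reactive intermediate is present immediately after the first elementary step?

tetrahedral alkoxide intermediate

Step 1: the carbanion-like carbon of C6H5MgBr attacks the sp² carbonyl carbon; the C=O π bond breaks and the electrons end up as a lone pair on the alkoxide oxygen of the tetrahedral intermediate.
After step 1 the species present is a tetrahedral alkoxide intermediate.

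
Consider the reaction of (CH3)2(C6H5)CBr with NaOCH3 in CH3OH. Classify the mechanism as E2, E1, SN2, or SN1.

E2

Conditions: a strong base with a tertiary substrate bearing a β-hydrogen.
These conditions are the textbook signature of the E2 pathway.
A strong (often hindered) base removes a β-H in concert with loss of the leaving group — bimolecular elimination.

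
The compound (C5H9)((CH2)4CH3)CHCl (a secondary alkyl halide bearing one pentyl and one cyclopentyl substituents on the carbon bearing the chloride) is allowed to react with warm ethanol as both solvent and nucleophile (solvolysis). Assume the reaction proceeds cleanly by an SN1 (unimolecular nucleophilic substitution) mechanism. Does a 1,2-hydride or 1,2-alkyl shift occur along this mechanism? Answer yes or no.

The first-formed carbocation is secondary.
The adjacent cyclopentyl carbon already bears 2 other carbon substituents and has a hydrogen to migrate; after a 1,2-hydride shift from that carbon the positive charge sits on a tertiary centre.
Tertiary is more stable than secondary, so the shift occurs.

yes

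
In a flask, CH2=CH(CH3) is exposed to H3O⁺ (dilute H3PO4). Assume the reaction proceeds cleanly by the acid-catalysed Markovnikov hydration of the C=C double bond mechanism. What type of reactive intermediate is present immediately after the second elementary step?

oxonium ion

Step 1: Protonation of the alkene by H3O⁺: the π bond acts as the nucleophile and picks up H⁺, giving the more stable (Markovnikov) secondary carbocation. H2O is released.
Step 2: Nucleophilic capture of the cation by H2O produces the protonated alcohol (an oxonium ion).
After step 2 the species present is an oxonium ion.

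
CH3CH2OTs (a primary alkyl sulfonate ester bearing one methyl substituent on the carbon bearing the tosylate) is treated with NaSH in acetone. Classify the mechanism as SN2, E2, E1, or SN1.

SN2

Conditions: a primary substrate with a strong nucleophile in the polar aprotic solvent acetone.
These conditions are the textbook signature of the SN2 pathway.
An unhindered substrate with a strong nucleophile in a polar aprotic solvent favours one-step backside displacement.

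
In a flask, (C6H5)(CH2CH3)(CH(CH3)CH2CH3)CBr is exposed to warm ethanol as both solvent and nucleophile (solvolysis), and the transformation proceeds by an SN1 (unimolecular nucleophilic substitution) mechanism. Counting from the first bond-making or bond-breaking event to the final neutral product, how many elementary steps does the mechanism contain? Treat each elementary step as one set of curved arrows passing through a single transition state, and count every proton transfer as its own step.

3

Step 1: The C–Br bond breaks with both electrons going to the bromide; Br⁻ leaves and a tertiary carbocation remains.
(No 1,2-shift: no single shift to an adjacent carbon would give a more stable cation.)
Step 2: A lone pair on the oxygen of CH3CH2OH attacks the carbocation, forming a new C–O σ-bond and an oxonium ion.
Step 3: Proton transfer from the O–H of the oxonium ion to a solvent molecule delivers the neutral ether.
Total: 3 elementary steps.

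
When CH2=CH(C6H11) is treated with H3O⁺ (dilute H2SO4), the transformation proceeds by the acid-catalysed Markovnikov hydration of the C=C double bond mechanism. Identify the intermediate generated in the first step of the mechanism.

Step 1: Electrophilic addition begins with the π(C=C) electrons forming a bond to the proton of H3O⁺. Following Markovnikov's rule, the resulting cation is secondary. H2O is released.
After step 1 the species present is a secondary carbocation.

secondary carbocation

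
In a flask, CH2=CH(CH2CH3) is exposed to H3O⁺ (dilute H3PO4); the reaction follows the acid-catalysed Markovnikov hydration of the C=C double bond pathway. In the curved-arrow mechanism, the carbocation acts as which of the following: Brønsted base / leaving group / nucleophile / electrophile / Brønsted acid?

Step 2: Nucleophilic capture of the cation by H2O produces the protonated alcohol (an oxonium ion).
The carbocation accepts an electron pair into an empty or π* orbital — it is the electrophile.

electrophile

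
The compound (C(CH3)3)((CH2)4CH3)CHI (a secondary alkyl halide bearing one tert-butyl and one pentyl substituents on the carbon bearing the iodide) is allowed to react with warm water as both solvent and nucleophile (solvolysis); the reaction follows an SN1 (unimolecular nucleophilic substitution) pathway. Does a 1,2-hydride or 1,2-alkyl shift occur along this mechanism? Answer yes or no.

yes

The first-formed carbocation is secondary.
The adjacent tert-butyl carbon has no hydrogen but bears methyl groups; migration of one methyl with its bonding pair (a 1,2-methyl shift) places the charge on a tertiary centre.
Tertiary is more stable than secondary, so the shift occurs.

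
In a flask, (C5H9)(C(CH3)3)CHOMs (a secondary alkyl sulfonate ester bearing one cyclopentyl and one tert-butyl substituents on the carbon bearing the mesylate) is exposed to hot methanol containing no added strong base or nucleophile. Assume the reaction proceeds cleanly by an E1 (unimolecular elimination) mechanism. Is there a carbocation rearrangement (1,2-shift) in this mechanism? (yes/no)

yes

The first-formed carbocation is secondary.
The adjacent cyclopentyl carbon already bears 2 other carbon substituents and has a hydrogen to migrate; after a 1,2-hydride shift from that carbon the positive charge sits on a tertiary centre.
Tertiary is more stable than secondary, so the shift occurs.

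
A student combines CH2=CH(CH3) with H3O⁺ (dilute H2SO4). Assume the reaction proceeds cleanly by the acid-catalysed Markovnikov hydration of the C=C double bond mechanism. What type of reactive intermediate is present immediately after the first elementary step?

secondary carbocation

Step 1: The π electrons of the C=C bond attack a proton of H3O⁺; Markovnikov addition places the new C–H on the less-substituted alkene carbon, so the positive charge ends up on the more-substituted carbon — a secondary carbocation. H2O is released.
After step 1 the species present is a secondary carbocation.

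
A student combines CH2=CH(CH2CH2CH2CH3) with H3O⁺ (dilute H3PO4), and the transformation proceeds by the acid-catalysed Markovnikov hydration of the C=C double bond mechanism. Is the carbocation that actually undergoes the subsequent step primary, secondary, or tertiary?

secondary

Step 1: Electrophilic addition begins with the π(C=C) electrons forming a bond to the proton of H3O⁺. Following Markovnikov's rule, the resulting cation is secondary. H2O is released.
No single 1,2-shift to an adjacent carbon would give a more-substituted cation, so no rearrangement occurs.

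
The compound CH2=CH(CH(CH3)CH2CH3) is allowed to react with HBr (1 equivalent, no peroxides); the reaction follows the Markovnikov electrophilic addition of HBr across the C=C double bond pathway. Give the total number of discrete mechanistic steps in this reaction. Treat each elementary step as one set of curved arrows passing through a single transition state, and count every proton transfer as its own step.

3

Step 1: Electrophilic addition begins with the π(C=C) electrons forming a bond to the proton of HBr. Following Markovnikov's rule, the resulting cation is secondary. The H–Br bond breaks heterolytically, releasing Br⁻.
Step 2: A hydride (H with its bonding pair) migrates from the adjacent sec-butyl carbon to the cationic centre — a 1,2-hydride shift — upgrading the secondary cation to a tertiary one.
Step 3: Br⁻ captures the cation: a lone pair on Br⁻ fills the empty p orbital, producing the alkyl halide product.
Total: 3 elementary steps.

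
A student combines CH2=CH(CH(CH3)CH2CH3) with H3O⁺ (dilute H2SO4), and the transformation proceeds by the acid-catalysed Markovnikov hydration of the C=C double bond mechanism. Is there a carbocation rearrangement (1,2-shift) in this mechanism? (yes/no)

The first-formed carbocation is secondary.
The adjacent sec-butyl carbon already bears 2 other carbon substituents and has a hydrogen to migrate; after a 1,2-hydride shift from that carbon the positive charge sits on a tertiary centre.
Tertiary is more stable than secondary, so the shift occurs.

yes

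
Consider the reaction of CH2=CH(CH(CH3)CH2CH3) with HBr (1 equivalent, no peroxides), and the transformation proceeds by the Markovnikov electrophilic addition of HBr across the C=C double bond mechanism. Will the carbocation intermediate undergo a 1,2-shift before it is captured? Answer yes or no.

yes

The first-formed carbocation is secondary.
The adjacent sec-butyl carbon already bears 2 other carbon substituents and has a hydrogen to migrate; after a 1,2-hydride shift from that carbon the positive charge sits on a tertiary centre.
Tertiary is more stable than secondary, so the shift occurs.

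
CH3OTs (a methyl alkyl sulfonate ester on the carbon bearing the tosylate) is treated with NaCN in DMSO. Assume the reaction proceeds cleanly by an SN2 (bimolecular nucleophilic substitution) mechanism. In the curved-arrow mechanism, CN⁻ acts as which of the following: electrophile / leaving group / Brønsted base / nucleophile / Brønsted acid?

nucleophile

Step 1: CN⁻ attacks the back face of the α-carbon while TsO⁻ departs with the C–O bonding pair — a single concerted displacement through a pentacoordinate transition state.
CN⁻ donates an electron pair to form a new σ-bond to carbon — it is the nucleophile.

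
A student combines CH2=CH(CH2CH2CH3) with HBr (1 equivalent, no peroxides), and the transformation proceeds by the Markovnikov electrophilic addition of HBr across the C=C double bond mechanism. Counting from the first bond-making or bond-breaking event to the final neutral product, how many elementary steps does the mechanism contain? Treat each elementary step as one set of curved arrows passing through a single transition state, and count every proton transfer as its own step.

2

Step 1: Protonation of the alkene by HBr: the π bond acts as the nucleophile and picks up H⁺, giving the more stable (Markovnikov) secondary carbocation. The H–Br bond breaks heterolytically, releasing Br⁻.
(No 1,2-shift: no single shift to an adjacent carbon would give a more stable cation.)
Step 2: The Br⁻ anion donates a lone pair to the carbocation, forming the new C–Br σ-bond and giving the neutral alkyl halide.
Total: 2 elementary steps.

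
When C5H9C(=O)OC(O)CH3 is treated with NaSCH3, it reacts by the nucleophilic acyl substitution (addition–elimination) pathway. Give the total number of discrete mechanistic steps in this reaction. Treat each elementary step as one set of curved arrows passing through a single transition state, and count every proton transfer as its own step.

Step 1: Nucleophilic addition of CH3S⁻ to the acyl carbon breaks the π(C=O) bond and yields a tetrahedral, anionic intermediate.
Step 2: An oxygen lone pair re-forms the C=O π bond as the C–O σ-bond breaks; CH3CO2⁻ is expelled.
Total: 2 elementary steps.

2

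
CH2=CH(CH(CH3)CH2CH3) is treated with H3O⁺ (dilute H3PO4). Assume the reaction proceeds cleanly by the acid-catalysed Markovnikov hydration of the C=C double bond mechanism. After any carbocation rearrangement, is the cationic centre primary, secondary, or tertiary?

Step 1: The π electrons of the C=C bond attack a proton of H3O⁺; Markovnikov addition places the new C–H on the less-substituted alkene carbon, so the positive charge ends up on the more-substituted carbon — a secondary carbocation. H2O is released.
Step 2: A hydride (H with its bonding pair) migrates from the adjacent sec-butyl carbon to the cationic centre — a 1,2-hydride shift — upgrading the secondary cation to a tertiary one.
The cation rearranges from secondary to tertiary via a 1,2-hydride shift from the adjacent sec-butyl carbon; the tertiary cation is what reacts next.

tertiary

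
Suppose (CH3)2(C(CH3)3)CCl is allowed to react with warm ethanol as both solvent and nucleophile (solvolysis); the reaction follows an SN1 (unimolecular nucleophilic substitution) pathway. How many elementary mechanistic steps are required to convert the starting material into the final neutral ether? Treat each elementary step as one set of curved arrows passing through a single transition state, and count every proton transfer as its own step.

3

Step 1: Rate-determining heterolysis of the C–Cl bond gives Cl⁻ and a tertiary carbocation.
(No 1,2-shift: no single shift to an adjacent carbon would give a more stable cation.)
Step 2: CH3CH2OH donates an oxygen lone pair into the empty p orbital of the cation, giving a protonated ether (an oxonium ion).
Step 3: Proton transfer from the O–H of the oxonium ion to a solvent molecule delivers the neutral ether.
Total: 3 elementary steps.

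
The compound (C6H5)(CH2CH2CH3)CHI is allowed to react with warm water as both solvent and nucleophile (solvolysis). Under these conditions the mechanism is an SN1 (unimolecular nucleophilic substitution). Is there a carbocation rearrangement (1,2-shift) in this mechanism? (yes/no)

The first-formed carbocation is secondary.
No single 1,2-shift to an adjacent carbon would produce a more-substituted cation than the one already present, so no rearrangement occurs.

no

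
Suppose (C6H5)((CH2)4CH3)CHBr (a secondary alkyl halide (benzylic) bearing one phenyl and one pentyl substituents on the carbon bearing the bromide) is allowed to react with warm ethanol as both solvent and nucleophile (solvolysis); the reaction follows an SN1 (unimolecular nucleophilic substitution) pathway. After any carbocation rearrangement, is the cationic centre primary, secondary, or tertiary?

Step 1: Rate-determining heterolysis of the C–Br bond gives Br⁻ and a secondary carbocation.
No single 1,2-shift to an adjacent carbon would give a more-substituted cation, so no rearrangement occurs.

secondary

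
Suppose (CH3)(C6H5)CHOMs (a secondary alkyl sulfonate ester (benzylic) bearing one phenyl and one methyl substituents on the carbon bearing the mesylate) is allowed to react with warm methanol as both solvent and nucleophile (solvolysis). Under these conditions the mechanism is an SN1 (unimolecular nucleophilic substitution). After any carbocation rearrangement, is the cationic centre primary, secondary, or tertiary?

Step 1: Ionisation: the C–O σ-bond cleaves heterolytically; both bonding electrons depart with MsO⁻, leaving a secondary carbocation at the α-carbon.
No single 1,2-shift to an adjacent carbon would give a more-substituted cation, so no rearrangement occurs.

secondary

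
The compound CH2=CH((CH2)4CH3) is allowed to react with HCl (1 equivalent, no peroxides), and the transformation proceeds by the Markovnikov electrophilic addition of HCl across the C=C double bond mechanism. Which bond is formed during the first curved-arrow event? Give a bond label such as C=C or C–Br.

Step 1: Electrophilic addition begins with the π(C=C) electrons forming a bond to the proton of HCl. Following Markovnikov's rule, the resulting cation is secondary. The H–Cl bond breaks heterolytically, releasing Cl⁻.
The bond formed in this step is the C–H bond.

C–H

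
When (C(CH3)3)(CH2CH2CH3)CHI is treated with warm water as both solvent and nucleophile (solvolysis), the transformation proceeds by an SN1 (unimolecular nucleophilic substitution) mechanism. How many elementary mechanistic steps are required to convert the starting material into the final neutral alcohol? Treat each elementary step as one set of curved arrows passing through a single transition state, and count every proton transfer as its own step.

4

Step 1: Rate-determining heterolysis of the C–I bond gives I⁻ and a secondary carbocation.
Step 2: Carbocation rearrangement: a 1,2-methyl shift from the adjacent tert-butyl carbon converts the initially-formed secondary cation into the more stable tertiary cation.
Step 3: H2O donates an oxygen lone pair into the empty p orbital of the cation, giving a protonated alcohol (an oxonium ion).
Step 4: Deprotonation of the oxonium oxygen by solvent water yields the neutral alcohol.
Total: 4 elementary steps.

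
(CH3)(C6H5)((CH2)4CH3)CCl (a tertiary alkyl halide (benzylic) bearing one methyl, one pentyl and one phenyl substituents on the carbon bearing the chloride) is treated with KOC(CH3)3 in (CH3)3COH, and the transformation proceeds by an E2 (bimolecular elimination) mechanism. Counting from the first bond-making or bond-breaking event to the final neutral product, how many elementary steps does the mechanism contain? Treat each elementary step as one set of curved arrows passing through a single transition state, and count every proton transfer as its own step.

Step 1: The strong base (CH3)3CO⁻ removes a β-hydrogen; in the same concerted event the electrons of the breaking C–H bond form the new π(C=C) bond and the C–Cl σ-bond breaks, expelling Cl⁻. Anti-periplanar geometry; one transition state.
Total: 1 elementary step.

1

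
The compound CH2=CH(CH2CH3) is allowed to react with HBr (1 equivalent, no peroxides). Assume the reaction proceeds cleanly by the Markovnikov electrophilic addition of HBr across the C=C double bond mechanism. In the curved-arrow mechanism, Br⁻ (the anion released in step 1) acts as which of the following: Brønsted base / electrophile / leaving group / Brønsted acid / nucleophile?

nucleophile

Step 2: Br⁻ captures the cation: a lone pair on Br⁻ fills the empty p orbital, producing the alkyl halide product.
Br⁻ (the anion released in step 1) donates an electron pair to form a new σ-bond to carbon — it is the nucleophile.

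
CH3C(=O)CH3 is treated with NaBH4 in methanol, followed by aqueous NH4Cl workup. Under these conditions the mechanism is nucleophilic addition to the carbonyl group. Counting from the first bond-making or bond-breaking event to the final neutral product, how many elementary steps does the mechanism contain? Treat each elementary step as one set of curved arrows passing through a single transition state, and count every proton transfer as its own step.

Step 1: A lone pair / filled orbital on H⁻ (delivered from BH4⁻) attacks the electrophilic carbonyl carbon; the π(C=O) electrons shift onto oxygen, producing a tetrahedral alkoxide intermediate.
Step 2: On aqueous NH4Cl workup the alkoxide oxygen is protonated, giving an alcohol.
Total: 2 elementary steps.

2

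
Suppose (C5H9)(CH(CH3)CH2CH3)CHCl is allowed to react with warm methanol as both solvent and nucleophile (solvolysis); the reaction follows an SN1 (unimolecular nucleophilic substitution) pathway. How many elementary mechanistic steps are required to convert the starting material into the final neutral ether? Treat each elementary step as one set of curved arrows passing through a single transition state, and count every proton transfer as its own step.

Step 1: Rate-determining heterolysis of the C–Cl bond gives Cl⁻ and a secondary carbocation.
Step 2: Carbocation rearrangement: a 1,2-hydride shift from the adjacent cyclopentyl carbon converts the initially-formed secondary cation into the more stable tertiary cation.
Step 3: CH3OH donates an oxygen lone pair into the empty p orbital of the cation, giving a protonated ether (an oxonium ion).
Step 4: Proton transfer from the O–H of the oxonium ion to a solvent molecule delivers the neutral ether.
Total: 4 elementary steps.

4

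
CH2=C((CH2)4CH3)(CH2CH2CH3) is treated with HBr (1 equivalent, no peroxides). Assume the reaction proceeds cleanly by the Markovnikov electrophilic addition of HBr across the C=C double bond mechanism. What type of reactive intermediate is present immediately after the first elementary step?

Step 1: Electrophilic addition begins with the π(C=C) electrons forming a bond to the proton of HBr. Following Markovnikov's rule, the resulting cation is tertiary. The H–Br bond breaks heterolytically, releasing Br⁻.
After step 1 the species present is a tertiary carbocation.

tertiary carbocation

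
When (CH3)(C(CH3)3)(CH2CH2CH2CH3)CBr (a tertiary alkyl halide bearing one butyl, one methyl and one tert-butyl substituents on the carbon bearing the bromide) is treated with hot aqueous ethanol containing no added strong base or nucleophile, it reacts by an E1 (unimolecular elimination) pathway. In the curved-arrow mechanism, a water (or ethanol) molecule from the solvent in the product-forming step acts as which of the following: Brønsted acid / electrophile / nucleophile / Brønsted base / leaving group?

Step 2: A weak base (a water (or ethanol) molecule from the solvent) removes a proton from a carbon adjacent to the cationic centre; the electrons of that C–H bond become the new π(C=C) bond, giving the alkene.
A water (or ethanol) molecule from the solvent in the product-forming step accepts a proton in a proton-transfer step — a Brønsted base.

Brønsted base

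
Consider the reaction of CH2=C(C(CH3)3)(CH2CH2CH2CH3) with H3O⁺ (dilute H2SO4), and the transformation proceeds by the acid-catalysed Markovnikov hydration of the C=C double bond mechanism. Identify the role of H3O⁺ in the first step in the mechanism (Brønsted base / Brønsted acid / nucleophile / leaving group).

Brønsted acid

Step 1: Electrophilic addition begins with the π(C=C) electrons forming a bond to the proton of H3O⁺. Following Markovnikov's rule, the resulting cation is tertiary. H2O is released.
H3O⁺ in the first step donates a proton in a proton-transfer step — a Brønsted acid.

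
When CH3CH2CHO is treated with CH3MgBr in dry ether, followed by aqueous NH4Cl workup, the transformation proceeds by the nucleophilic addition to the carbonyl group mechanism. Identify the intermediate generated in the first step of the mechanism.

Step 1: A lone pair / filled orbital on the carbanion-like carbon of CH3MgBr attacks the electrophilic carbonyl carbon; the π(C=O) electrons shift onto oxygen, producing a tetrahedral alkoxide intermediate.
After step 1 the species present is a tetrahedral alkoxide intermediate.

tetrahedral alkoxide intermediate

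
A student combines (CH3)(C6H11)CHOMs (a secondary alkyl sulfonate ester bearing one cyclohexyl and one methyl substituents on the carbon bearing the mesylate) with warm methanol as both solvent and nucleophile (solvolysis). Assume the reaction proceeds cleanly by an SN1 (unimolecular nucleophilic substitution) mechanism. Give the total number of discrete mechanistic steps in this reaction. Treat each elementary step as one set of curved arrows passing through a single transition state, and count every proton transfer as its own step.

Step 1: Rate-determining heterolysis of the C–O bond gives MsO⁻ and a secondary carbocation.
Step 2: A 1,2-hydride shift from the adjacent cyclohexyl carbon moves the positive charge from the secondary centre to an adjacent carbon, generating a more stable tertiary carbocation.
Step 3: CH3OH donates an oxygen lone pair into the empty p orbital of the cation, giving a protonated ether (an oxonium ion).
Step 4: Proton transfer from the O–H of the oxonium ion to a solvent molecule delivers the neutral ether.
Total: 4 elementary steps.

4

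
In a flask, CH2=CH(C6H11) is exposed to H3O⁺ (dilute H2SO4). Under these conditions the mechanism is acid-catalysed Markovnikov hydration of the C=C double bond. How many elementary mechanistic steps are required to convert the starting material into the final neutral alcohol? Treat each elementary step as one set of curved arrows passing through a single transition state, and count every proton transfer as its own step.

Step 1: Electrophilic addition begins with the π(C=C) electrons forming a bond to the proton of H3O⁺. Following Markovnikov's rule, the resulting cation is secondary. H2O is released.
Step 2: Carbocation rearrangement: a 1,2-hydride shift from the adjacent cyclohexyl carbon converts the initially-formed secondary cation into the more stable tertiary cation.
Step 3: Nucleophilic capture of the cation by H2O produces the protonated alcohol (an oxonium ion).
Step 4: Proton transfer from the O–H of the oxonium ion to H2O completes the catalytic cycle and yields the alcohol.
Total: 4 elementary steps.

4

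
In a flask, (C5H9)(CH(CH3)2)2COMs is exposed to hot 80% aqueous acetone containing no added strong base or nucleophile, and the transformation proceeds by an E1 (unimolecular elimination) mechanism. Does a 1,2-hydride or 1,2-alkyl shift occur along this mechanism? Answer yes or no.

The first-formed carbocation is tertiary.
No single 1,2-shift to an adjacent carbon would produce a more-substituted cation than the one already present, so no rearrangement occurs.

no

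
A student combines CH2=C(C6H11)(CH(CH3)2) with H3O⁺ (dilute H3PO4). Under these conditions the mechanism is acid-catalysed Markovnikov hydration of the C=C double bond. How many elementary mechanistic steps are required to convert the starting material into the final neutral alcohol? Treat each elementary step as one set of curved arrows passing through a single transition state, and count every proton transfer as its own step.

Step 1: Protonation of the alkene by H3O⁺: the π bond acts as the nucleophile and picks up H⁺, giving the more stable (Markovnikov) tertiary carbocation. H2O is released.
(No 1,2-shift: no single shift to an adjacent carbon would give a more stable cation.)
Step 2: A lone pair on the oxygen of H2O attacks the carbocation, forming a C–O bond and an oxonium ion (a protonated alcohol).
Step 3: Proton transfer from the O–H of the oxonium ion to H2O completes the catalytic cycle and yields the alcohol.
Total: 3 elementary steps.

3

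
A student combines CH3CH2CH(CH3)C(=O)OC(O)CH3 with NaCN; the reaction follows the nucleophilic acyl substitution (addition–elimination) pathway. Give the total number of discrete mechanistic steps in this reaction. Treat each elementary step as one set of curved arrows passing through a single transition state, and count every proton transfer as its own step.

Step 1: A lone pair on the C of CN⁻ attacks the electrophilic acyl carbon; the π(C=O) electrons move onto oxygen, giving a tetrahedral intermediate.
Step 2: Elimination step: re-formation of the carbonyl π bond drives out CH3CO2⁻, giving the new acyl compound.
Total: 2 elementary steps.

2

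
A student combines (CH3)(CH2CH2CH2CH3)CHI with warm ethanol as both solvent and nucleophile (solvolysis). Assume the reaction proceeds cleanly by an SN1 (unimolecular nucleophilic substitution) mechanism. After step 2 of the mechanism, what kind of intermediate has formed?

oxonium ion

Step 1: Unassisted departure of I⁻ (taking the C–I bonding pair) generates a secondary carbocation.
Step 2: CH3CH2OH donates an oxygen lone pair into the empty p orbital of the cation, giving a protonated ether (an oxonium ion).
After step 2 the species present is an oxonium ion.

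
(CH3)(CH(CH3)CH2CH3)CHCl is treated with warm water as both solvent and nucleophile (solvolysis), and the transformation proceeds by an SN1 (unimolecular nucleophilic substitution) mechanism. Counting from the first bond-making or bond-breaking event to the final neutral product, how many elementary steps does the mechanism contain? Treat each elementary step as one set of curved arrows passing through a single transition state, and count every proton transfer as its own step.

4

Step 1: The C–Cl bond breaks with both electrons going to the chloride; Cl⁻ leaves and a secondary carbocation remains.
Step 2: Carbocation rearrangement: a 1,2-hydride shift from the adjacent sec-butyl carbon converts the initially-formed secondary cation into the more stable tertiary cation.
Step 3: Nucleophilic capture: the oxygen of H2O bonds to the cationic carbon, producing an oxonium-ion intermediate.
Step 4: Deprotonation of the oxonium oxygen by solvent water yields the neutral alcohol.
Total: 4 elementary steps.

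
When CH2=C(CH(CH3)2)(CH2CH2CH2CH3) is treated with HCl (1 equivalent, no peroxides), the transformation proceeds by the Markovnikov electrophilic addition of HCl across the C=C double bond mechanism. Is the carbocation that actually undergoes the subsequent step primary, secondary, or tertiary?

tertiary

Step 1: Protonation of the alkene by HCl: the π bond acts as the nucleophile and picks up H⁺, giving the more stable (Markovnikov) tertiary carbocation. The H–Cl bond breaks heterolytically, releasing Cl⁻.
No single 1,2-shift to an adjacent carbon would give a more-substituted cation, so no rearrangement occurs.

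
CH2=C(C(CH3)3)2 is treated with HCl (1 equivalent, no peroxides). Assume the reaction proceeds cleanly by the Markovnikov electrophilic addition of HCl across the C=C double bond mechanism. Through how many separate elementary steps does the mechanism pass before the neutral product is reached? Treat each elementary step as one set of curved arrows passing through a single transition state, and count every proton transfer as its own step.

2

Step 1: The π electrons of the C=C bond attack a proton of HCl; Markovnikov addition places the new C–H on the less-substituted alkene carbon, so the positive charge ends up on the more-substituted carbon — a tertiary carbocation. The H–Cl bond breaks heterolytically, releasing Cl⁻.
(No 1,2-shift: no single shift to an adjacent carbon would give a more stable cation.)
Step 2: The Cl⁻ anion donates a lone pair to the carbocation, forming the new C–Cl σ-bond and giving the neutral alkyl halide.
Total: 2 elementary steps.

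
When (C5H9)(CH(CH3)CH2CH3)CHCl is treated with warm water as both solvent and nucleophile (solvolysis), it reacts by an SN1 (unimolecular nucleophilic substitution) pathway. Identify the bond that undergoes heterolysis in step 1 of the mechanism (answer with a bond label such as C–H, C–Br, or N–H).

Step 1: Rate-determining heterolysis of the C–Cl bond gives Cl⁻ and a secondary carbocation.
The bond broken in this step is the C–Cl bond.

C–Cl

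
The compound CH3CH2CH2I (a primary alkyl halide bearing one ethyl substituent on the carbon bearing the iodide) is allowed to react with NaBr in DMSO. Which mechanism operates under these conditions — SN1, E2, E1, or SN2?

Conditions: a primary substrate with a strong nucleophile in the polar aprotic solvent DMSO.
These conditions are the textbook signature of the SN2 pathway.
An unhindered substrate with a strong nucleophile in a polar aprotic solvent favours one-step backside displacement.

SN2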